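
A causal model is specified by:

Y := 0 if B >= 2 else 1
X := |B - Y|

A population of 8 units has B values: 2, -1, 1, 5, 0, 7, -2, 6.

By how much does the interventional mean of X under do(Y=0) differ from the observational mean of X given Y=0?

The intervention sets Y=0 in all 8 units regardless of B. Recomputing X per unit gives 2, 1, 1, 5, 0, 7, 2, 6; average 3.
E[X|Y=0] averages over only the 4 units with Y=0 (B = 2, 5, 7, 6): X = 2, 5, 7, 6, mean 5.
Difference = 3 − 5 = -2.

-2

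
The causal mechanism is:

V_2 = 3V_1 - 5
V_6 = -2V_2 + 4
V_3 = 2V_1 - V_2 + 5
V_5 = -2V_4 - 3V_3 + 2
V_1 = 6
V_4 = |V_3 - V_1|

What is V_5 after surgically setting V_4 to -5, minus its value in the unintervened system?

Intervening sets V_4 = -5 and removes its equation (V_4 = |V_3 - V_1|).
V_2 = 3V_1 - 5  [with V_1=6]  = 13
V_3 = 2V_1 - V_2 + 5  [with V_1=6, V_2=13]  = 4
V_5 = -2V_4 - 3V_3 + 2  [with V_4=-5, V_3=4]  = 0
Without intervention: V_2 = 3V_1 - 5  [with V_1=6]  = 13; V_3 = 2V_1 - V_2 + 5  [with V_1=6, V_2=13]  = 4; V_4 = |V_3 - V_1|  [with V_3=4, V_1=6]  = 2; V_5 = -2V_4 - 3V_3 + 2  [with V_4=2, V_3=4]  = -14.
Change = 0 − (-14) = 14.

14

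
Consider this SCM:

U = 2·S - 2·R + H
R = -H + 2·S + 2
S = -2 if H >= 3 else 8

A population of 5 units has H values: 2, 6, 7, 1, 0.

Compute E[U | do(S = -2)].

9.6

The intervention sets S=-2 in all 5 units regardless of H. Recomputing U per unit gives 6, 18, 21, 3, 0; average 9.6.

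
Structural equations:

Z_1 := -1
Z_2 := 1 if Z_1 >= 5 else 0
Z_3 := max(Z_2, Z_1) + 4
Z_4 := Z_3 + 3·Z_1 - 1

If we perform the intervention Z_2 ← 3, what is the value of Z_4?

3

Under do(Z_2=3), the mechanism Z_2 := 1 if Z_1 >= 5 else 0 is discarded; Z_2 is fixed at 3.
Z_3 = max(Z_2, Z_1) + 4  [with Z_2=3, Z_1=-1]  = 7
Z_4 = Z_3 + 3·Z_1 - 1  [with Z_3=7, Z_1=-1]  = 3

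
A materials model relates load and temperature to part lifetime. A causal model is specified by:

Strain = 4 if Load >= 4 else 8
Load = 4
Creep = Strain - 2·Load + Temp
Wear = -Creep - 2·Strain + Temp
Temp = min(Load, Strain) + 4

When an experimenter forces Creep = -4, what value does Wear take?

4

Intervening sets Creep = -4 and removes its equation (Creep = Strain - 2·Load + Temp).
Strain = 4 if Load >= 4 else 8  [with Load=4]  = 4
Temp = min(Load, Strain) + 4  [with Load=4, Strain=4]  = 8
Wear = -Creep - 2·Strain + Temp  [with Creep=-4, Strain=4, Temp=8]  = 4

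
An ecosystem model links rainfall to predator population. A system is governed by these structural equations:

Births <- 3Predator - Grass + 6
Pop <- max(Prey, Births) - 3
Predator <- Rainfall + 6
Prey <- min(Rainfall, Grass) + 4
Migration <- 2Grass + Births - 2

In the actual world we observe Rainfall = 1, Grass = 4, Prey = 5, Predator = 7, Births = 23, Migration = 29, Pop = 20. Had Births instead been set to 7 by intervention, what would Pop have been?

Under do(Births=7), the mechanism Births <- 3Predator - Grass + 6 is discarded; Births is fixed at 7.
Prey = min(Rainfall, Grass) + 4  [with Rainfall=1, Grass=4]  = 5
Pop = max(Prey, Births) - 3  [with Prey=5, Births=7]  = 4

4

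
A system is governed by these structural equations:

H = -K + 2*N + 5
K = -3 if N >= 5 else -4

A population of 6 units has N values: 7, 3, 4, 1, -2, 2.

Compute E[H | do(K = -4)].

14

The intervention sets K=-4 in all 6 units regardless of N. Recomputing H per unit gives 23, 15, 17, 11, 5, 13; average 14.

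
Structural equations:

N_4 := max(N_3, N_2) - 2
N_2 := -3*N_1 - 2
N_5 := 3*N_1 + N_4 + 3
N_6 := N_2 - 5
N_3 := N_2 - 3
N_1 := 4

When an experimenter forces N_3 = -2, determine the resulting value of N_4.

-4

The intervention breaks the incoming arrows to N_3: N_3 := N_2 - 3 no longer applies, and N_3 = -2.
N_2 = -3*N_1 - 2  [with N_1=4]  = -14
N_4 = max(N_3, N_2) - 2  [with N_3=-2, N_2=-14]  = -4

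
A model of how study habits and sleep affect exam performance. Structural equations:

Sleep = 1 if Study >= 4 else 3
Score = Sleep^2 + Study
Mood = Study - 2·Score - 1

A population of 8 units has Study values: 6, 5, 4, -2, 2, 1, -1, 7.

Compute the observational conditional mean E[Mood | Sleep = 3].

Conditioning on Sleep=3 selects the 4 unit(s) with Study ∈ {-2, 2, 1, -1}. Their Mood values: -17, -21, -20, -18. Mean = -19.

-19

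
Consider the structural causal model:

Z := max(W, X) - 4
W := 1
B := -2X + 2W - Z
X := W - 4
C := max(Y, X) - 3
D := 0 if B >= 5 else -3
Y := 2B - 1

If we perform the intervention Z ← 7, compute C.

-2

The intervention breaks the incoming arrows to Z: Z := max(W, X) - 4 no longer applies, and Z = 7.
X = W - 4  [with W=1]  = -3
B = -2X + 2W - Z  [with X=-3, W=1, Z=7]  = 1
Y = 2B - 1  [with B=1]  = 1
C = max(Y, X) - 3  [with Y=1, X=-3]  = -2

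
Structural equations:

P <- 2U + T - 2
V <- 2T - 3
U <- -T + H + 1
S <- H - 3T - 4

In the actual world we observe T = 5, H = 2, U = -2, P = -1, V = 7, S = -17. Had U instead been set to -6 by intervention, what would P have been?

-9

The intervention breaks the incoming arrows to U: U <- -T + H + 1 no longer applies, and U = -6.
P = 2U + T - 2  [with U=-6, T=5]  = -9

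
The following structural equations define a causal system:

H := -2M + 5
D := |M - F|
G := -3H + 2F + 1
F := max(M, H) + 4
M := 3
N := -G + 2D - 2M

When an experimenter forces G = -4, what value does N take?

Under do(G=-4), the mechanism G := -3H + 2F + 1 is discarded; G is fixed at -4.
H = -2M + 5  [with M=3]  = -1
F = max(M, H) + 4  [with M=3, H=-1]  = 7
D = |M - F|  [with M=3, F=7]  = 4
N = -G + 2D - 2M  [with G=-4, D=4, M=3]  = 6

6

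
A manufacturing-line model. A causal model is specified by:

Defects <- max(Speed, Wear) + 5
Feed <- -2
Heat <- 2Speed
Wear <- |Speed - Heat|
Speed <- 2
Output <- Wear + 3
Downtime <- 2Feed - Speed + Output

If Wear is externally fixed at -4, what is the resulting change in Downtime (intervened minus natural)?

-6

The intervention breaks the incoming arrows to Wear: Wear <- |Speed - Heat| no longer applies, and Wear = -4.
Output = Wear + 3  [with Wear=-4]  = -1
Downtime = 2Feed - Speed + Output  [with Feed=-2, Speed=2, Output=-1]  = -7
Without intervention: Heat = 2Speed  [with Speed=2]  = 4; Wear = |Speed - Heat|  [with Speed=2, Heat=4]  = 2; Output = Wear + 3  [with Wear=2]  = 5; Downtime = 2Feed - Speed + Output  [with Feed=-2, Speed=2, Output=5]  = -1.
Change = -7 − (-1) = -6.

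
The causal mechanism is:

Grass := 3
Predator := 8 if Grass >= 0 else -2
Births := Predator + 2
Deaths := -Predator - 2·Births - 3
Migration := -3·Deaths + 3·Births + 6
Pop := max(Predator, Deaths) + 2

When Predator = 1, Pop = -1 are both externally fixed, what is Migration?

45

Setting Predator = 1, Pop = -1 by intervention discards those variables' equations.
Births = Predator + 2  [with Predator=1]  = 3
Deaths = -Predator - 2·Births - 3  [with Predator=1, Births=3]  = -10
Migration = -3·Deaths + 3·Births + 6  [with Deaths=-10, Births=3]  = 45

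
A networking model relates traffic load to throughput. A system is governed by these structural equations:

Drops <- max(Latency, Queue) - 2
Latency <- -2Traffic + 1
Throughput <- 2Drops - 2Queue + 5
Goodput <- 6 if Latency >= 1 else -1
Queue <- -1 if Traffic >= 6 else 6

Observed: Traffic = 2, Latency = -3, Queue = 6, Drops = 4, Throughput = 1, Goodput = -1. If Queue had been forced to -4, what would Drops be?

The intervention breaks the incoming arrows to Queue: Queue <- -1 if Traffic >= 6 else 6 no longer applies, and Queue = -4.
Latency = -2Traffic + 1  [with Traffic=2]  = -3
Drops = max(Latency, Queue) - 2  [with Latency=-3, Queue=-4]  = -5

-5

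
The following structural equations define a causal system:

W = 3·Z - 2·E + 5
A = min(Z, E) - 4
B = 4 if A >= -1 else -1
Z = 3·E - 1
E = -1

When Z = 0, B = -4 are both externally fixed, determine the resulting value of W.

7

Setting Z = 0, B = -4 by intervention discards those variables' equations.
W = 3·Z - 2·E + 5  [with Z=0, E=-1]  = 7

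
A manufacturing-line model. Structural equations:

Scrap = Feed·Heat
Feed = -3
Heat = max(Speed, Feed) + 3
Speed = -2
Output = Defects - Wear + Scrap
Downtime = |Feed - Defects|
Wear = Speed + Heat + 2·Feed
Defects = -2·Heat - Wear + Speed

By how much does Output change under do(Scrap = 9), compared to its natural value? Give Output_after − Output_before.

Intervening sets Scrap = 9 and removes its equation (Scrap = Feed·Heat).
Heat = max(Speed, Feed) + 3  [with Speed=-2, Feed=-3]  = 1
Wear = Speed + Heat + 2·Feed  [with Speed=-2, Heat=1, Feed=-3]  = -7
Defects = -2·Heat - Wear + Speed  [with Heat=1, Wear=-7, Speed=-2]  = 3
Output = Defects - Wear + Scrap  [with Defects=3, Wear=-7, Scrap=9]  = 19
Without intervention: Heat = max(Speed, Feed) + 3  [with Speed=-2, Feed=-3]  = 1; Wear = Speed + Heat + 2·Feed  [with Speed=-2, Heat=1, Feed=-3]  = -7; Defects = -2·Heat - Wear + Speed  [with Heat=1, Wear=-7, Speed=-2]  = 3; Scrap = Feed·Heat  [with Feed=-3, Heat=1]  = -3; Output = Defects - Wear + Scrap  [with Defects=3, Wear=-7, Scrap=-3]  = 7.
Change = 19 − 7 = 12.

12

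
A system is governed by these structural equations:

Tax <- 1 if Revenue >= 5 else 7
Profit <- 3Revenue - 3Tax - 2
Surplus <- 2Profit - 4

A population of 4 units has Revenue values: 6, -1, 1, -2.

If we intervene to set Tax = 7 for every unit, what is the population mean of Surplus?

do(Tax=7) breaks Tax's dependence on Revenue. With Tax=7 fixed, Surplus across the units is -14, -56, -44, -62, mean -44.

-44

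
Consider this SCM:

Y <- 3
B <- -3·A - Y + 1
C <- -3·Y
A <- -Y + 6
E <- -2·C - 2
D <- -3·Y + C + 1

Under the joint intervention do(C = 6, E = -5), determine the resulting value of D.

Setting C = 6, E = -5 by intervention discards those variables' equations.
D = -3·Y + C + 1  [with Y=3, C=6]  = -2

-2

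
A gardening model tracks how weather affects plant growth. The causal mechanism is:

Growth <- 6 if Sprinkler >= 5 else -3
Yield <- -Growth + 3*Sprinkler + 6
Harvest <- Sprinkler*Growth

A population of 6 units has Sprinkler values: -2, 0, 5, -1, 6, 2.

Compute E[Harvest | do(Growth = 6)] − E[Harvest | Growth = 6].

The intervention sets Growth=6 in all 6 units regardless of Sprinkler. Recomputing Harvest per unit gives -12, 0, 30, -6, 36, 12; average 10.
E[Harvest|Growth=6] averages over only the 2 units with Growth=6 (Sprinkler = 5, 6): Harvest = 30, 36, mean 33.
Difference = 10 − 33 = -23.

-23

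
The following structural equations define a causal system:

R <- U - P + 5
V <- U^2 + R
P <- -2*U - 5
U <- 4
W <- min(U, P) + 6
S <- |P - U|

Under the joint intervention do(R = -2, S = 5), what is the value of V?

The joint intervention fixes R = -2, S = 5, removing each variable's own equation.
V = U^2 + R  [with U=4, R=-2]  = 14

14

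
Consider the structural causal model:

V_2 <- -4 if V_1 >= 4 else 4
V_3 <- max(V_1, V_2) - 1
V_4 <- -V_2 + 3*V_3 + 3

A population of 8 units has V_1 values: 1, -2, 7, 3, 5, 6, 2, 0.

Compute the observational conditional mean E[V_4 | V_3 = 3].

8

Conditioning on V_3=3 selects the 5 unit(s) with V_1 ∈ {1, -2, 3, 2, 0}. Their V_4 values: 8, 8, 8, 8, 8. Mean = 8.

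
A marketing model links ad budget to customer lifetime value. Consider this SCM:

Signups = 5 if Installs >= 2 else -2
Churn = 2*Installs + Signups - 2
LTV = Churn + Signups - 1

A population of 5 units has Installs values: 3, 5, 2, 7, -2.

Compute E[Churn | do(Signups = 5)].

9

do(Signups=5) breaks Signups's dependence on Installs. With Signups=5 fixed, Churn across the units is 9, 13, 7, 17, -1, mean 9.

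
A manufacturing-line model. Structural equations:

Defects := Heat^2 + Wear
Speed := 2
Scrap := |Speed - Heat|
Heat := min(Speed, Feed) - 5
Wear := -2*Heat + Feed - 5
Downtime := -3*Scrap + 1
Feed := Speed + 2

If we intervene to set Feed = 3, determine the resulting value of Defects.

13

do(Feed=3) replaces the equation Feed := Speed + 2 with the constant Feed = 3.
Heat = min(Speed, Feed) - 5  [with Speed=2, Feed=3]  = -3
Wear = -2*Heat + Feed - 5  [with Heat=-3, Feed=3]  = 4
Defects = Heat^2 + Wear  [with Heat=-3, Wear=4]  = 13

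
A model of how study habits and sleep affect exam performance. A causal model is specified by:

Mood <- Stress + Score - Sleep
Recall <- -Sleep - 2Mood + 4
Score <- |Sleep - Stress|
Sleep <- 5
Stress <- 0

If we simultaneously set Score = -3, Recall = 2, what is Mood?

The joint intervention fixes Score = -3, Recall = 2, removing each variable's own equation.
Mood = Stress + Score - Sleep  [with Stress=0, Score=-3, Sleep=5]  = -8

-8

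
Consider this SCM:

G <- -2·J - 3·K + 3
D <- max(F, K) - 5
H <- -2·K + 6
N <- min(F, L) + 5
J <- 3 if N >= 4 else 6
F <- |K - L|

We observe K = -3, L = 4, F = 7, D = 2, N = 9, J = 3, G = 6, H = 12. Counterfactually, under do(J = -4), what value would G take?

Intervening sets J = -4 and removes its equation (J <- 3 if N >= 4 else 6).
G = -2·J - 3·K + 3  [with J=-4, K=-3]  = 20

20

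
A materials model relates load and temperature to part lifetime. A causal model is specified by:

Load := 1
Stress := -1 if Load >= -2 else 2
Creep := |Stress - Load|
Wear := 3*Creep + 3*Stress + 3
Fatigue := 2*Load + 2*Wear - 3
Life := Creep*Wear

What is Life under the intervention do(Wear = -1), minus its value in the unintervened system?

Under do(Wear=-1), the mechanism Wear := 3*Creep + 3*Stress + 3 is discarded; Wear is fixed at -1.
Stress = -1 if Load >= -2 else 2  [with Load=1]  = -1
Creep = |Stress - Load|  [with Stress=-1, Load=1]  = 2
Life = Creep*Wear  [with Creep=2, Wear=-1]  = -2
Without intervention: Stress = -1 if Load >= -2 else 2  [with Load=1]  = -1; Creep = |Stress - Load|  [with Stress=-1, Load=1]  = 2; Wear = 3*Creep + 3*Stress + 3  [with Creep=2, Stress=-1]  = 6; Life = Creep*Wear  [with Creep=2, Wear=6]  = 12.
Change = -2 − 12 = -14.

-14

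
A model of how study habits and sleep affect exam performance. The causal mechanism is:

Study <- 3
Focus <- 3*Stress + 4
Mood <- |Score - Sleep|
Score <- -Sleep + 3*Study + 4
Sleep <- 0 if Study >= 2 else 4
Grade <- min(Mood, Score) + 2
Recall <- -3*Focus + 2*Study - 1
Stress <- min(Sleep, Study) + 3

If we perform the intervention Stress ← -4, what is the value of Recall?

29

The intervention breaks the incoming arrows to Stress: Stress <- min(Sleep, Study) + 3 no longer applies, and Stress = -4.
Focus = 3*Stress + 4  [with Stress=-4]  = -8
Recall = -3*Focus + 2*Study - 1  [with Focus=-8, Study=3]  = 29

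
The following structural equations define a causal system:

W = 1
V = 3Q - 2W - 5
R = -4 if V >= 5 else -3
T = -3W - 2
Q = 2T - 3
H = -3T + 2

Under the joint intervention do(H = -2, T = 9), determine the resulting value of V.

38

Setting H = -2, T = 9 by intervention discards those variables' equations.
Q = 2T - 3  [with T=9]  = 15
V = 3Q - 2W - 5  [with Q=15, W=1]  = 38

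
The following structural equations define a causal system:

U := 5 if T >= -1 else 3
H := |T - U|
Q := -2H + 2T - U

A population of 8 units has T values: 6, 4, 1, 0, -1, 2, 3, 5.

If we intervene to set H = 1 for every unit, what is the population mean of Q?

Every unit gets H=1 under the intervention. Q values become 5, 1, -5, -7, -9, -3, -1, 3; E[Q|do(H=1)] = -2.

-2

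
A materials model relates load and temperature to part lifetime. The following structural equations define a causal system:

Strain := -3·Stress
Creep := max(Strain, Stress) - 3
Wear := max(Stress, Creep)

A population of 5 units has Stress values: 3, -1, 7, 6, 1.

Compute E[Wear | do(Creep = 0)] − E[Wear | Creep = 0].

Under do(Creep=0), Creep's equation is replaced by Creep=0 for every unit. Per-unit Wear: 3, 0, 7, 6, 1. Mean = 3.4.
Observing Creep=0 restricts to units where Creep's equation naturally yields 0: Stress ∈ {3, -1}. In that subpopulation Wear = 3, 0, mean 1.5.
Difference = 3.4 − 1.5 = 1.9.

1.9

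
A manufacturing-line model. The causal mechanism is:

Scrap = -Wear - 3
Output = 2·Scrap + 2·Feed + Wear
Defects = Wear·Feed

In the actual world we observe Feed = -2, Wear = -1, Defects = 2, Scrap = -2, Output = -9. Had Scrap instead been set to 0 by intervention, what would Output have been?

Intervening sets Scrap = 0 and removes its equation (Scrap = -Wear - 3).
Output = 2·Scrap + 2·Feed + Wear  [with Scrap=0, Feed=-2, Wear=-1]  = -5

-5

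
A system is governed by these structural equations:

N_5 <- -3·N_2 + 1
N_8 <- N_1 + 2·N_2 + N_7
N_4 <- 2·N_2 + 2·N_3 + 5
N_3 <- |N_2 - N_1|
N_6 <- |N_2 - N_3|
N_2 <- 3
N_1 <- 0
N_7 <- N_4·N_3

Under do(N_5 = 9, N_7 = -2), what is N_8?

Under do(N_5 = 9, N_7 = -2), each intervened variable's structural equation is replaced by its fixed value.
N_8 = N_1 + 2·N_2 + N_7  [with N_1=0, N_2=3, N_7=-2]  = 4

4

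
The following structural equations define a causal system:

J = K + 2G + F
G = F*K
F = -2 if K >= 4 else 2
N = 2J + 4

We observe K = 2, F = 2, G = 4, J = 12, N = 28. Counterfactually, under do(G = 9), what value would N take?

48

do(G=9) replaces the equation G = F*K with the constant G = 9.
F = -2 if K >= 4 else 2  [with K=2]  = 2
J = K + 2G + F  [with K=2, G=9, F=2]  = 22
N = 2J + 4  [with J=22]  = 48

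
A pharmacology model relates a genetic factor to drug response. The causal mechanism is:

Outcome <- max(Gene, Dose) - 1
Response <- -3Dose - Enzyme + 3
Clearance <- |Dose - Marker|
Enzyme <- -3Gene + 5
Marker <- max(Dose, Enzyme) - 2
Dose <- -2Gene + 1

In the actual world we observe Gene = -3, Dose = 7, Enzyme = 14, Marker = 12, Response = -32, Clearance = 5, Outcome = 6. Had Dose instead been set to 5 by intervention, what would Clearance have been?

7

Under do(Dose=5), the mechanism Dose <- -2Gene + 1 is discarded; Dose is fixed at 5.
Enzyme = -3Gene + 5  [with Gene=-3]  = 14
Marker = max(Dose, Enzyme) - 2  [with Dose=5, Enzyme=14]  = 12
Clearance = |Dose - Marker|  [with Dose=5, Marker=12]  = 7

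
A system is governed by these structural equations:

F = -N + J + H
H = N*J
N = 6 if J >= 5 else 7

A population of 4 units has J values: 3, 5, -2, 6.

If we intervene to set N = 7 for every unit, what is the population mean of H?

Under do(N=7), N's equation is replaced by N=7 for every unit. Per-unit H: 21, 35, -14, 42. Mean = 21.

21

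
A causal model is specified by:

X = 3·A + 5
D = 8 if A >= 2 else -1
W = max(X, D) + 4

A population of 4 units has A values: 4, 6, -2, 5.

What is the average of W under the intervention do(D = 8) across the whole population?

21

The intervention sets D=8 in all 4 units regardless of A. Recomputing W per unit gives 21, 27, 12, 24; average 21.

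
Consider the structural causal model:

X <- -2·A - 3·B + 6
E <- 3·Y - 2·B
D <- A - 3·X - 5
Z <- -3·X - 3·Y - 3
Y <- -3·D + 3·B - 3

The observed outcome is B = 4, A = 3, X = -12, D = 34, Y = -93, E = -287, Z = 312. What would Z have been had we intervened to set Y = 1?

Under do(Y=1), the mechanism Y <- -3·D + 3·B - 3 is discarded; Y is fixed at 1.
X = -2·A - 3·B + 6  [with A=3, B=4]  = -12
Z = -3·X - 3·Y - 3  [with X=-12, Y=1]  = 30

30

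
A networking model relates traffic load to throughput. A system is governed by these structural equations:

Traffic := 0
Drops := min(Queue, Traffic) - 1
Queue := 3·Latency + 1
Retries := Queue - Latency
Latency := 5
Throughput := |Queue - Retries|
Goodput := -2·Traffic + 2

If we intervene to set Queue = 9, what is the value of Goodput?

2

The intervention breaks the incoming arrows to Queue: Queue := 3·Latency + 1 no longer applies, and Queue = 9.
Goodput is not downstream of the intervention, so its value is determined by the original equations.
Goodput = -2·Traffic + 2  [with Traffic=0]  = 2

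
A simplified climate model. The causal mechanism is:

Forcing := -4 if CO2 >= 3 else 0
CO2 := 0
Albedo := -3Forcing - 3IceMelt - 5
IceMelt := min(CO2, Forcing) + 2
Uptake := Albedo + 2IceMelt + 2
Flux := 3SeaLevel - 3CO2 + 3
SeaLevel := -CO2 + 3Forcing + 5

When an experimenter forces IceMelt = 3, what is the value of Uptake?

The intervention breaks the incoming arrows to IceMelt: IceMelt := min(CO2, Forcing) + 2 no longer applies, and IceMelt = 3.
Forcing = -4 if CO2 >= 3 else 0  [with CO2=0]  = 0
Albedo = -3Forcing - 3IceMelt - 5  [with Forcing=0, IceMelt=3]  = -14
Uptake = Albedo + 2IceMelt + 2  [with Albedo=-14, IceMelt=3]  = -6

-6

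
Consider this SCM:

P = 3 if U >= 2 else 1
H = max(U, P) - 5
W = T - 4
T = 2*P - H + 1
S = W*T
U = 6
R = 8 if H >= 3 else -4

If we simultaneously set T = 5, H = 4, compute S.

5

The joint intervention fixes T = 5, H = 4, removing each variable's own equation.
W = T - 4  [with T=5]  = 1
S = W*T  [with W=1, T=5]  = 5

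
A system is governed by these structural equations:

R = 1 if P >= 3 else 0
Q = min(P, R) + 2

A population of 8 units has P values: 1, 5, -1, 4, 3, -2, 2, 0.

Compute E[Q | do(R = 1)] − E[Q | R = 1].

-0.75

Under do(R=1), R's equation is replaced by R=1 for every unit. Per-unit Q: 3, 3, 1, 3, 3, 0, 3, 2. Mean = 2.25.
E[Q|R=1] averages over only the 3 units with R=1 (P = 5, 4, 3): Q = 3, 3, 3, mean 3.
Difference = 2.25 − 3 = -0.75.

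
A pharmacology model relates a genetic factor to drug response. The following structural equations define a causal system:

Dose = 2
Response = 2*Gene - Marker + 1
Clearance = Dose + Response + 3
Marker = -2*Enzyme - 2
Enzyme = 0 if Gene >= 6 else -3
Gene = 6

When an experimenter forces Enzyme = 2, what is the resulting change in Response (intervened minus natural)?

4

do(Enzyme=2) replaces the equation Enzyme = 0 if Gene >= 6 else -3 with the constant Enzyme = 2.
Marker = -2*Enzyme - 2  [with Enzyme=2]  = -6
Response = 2*Gene - Marker + 1  [with Gene=6, Marker=-6]  = 19
Without intervention: Enzyme = 0 if Gene >= 6 else -3  [with Gene=6]  = 0; Marker = -2*Enzyme - 2  [with Enzyme=0]  = -2; Response = 2*Gene - Marker + 1  [with Gene=6, Marker=-2]  = 15.
Change = 19 − 15 = 4.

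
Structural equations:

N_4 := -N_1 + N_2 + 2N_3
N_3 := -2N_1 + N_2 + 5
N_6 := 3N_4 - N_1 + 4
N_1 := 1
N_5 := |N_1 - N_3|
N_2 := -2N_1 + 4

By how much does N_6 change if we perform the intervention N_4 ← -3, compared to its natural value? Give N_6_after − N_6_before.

Under do(N_4=-3), the mechanism N_4 := -N_1 + N_2 + 2N_3 is discarded; N_4 is fixed at -3.
N_6 = 3N_4 - N_1 + 4  [with N_4=-3, N_1=1]  = -6
Without intervention: N_2 = -2N_1 + 4  [with N_1=1]  = 2; N_3 = -2N_1 + N_2 + 5  [with N_1=1, N_2=2]  = 5; N_4 = -N_1 + N_2 + 2N_3  [with N_1=1, N_2=2, N_3=5]  = 11; N_6 = 3N_4 - N_1 + 4  [with N_4=11, N_1=1]  = 36.
Change = -6 − 36 = -42.

-42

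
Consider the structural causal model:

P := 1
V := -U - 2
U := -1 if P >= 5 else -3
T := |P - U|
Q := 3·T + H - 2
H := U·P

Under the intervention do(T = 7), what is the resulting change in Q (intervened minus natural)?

The intervention breaks the incoming arrows to T: T := |P - U| no longer applies, and T = 7.
U = -1 if P >= 5 else -3  [with P=1]  = -3
H = U·P  [with U=-3, P=1]  = -3
Q = 3·T + H - 2  [with T=7, H=-3]  = 16
Without intervention: U = -1 if P >= 5 else -3  [with P=1]  = -3; T = |P - U|  [with P=1, U=-3]  = 4; H = U·P  [with U=-3, P=1]  = -3; Q = 3·T + H - 2  [with T=4, H=-3]  = 7.
Change = 16 − 7 = 9.

9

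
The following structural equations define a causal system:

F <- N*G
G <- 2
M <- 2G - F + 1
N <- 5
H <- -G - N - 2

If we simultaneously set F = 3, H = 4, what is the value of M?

2

Setting F = 3, H = 4 by intervention discards those variables' equations.
M = 2G - F + 1  [with G=2, F=3]  = 2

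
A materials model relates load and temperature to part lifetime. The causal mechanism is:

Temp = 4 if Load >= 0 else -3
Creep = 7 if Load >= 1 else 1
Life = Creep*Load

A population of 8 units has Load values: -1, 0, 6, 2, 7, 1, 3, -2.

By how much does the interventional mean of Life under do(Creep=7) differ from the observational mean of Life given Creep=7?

The intervention sets Creep=7 in all 8 units regardless of Load. Recomputing Life per unit gives -7, 0, 42, 14, 49, 7, 21, -14; average 14.
Observing Creep=7 restricts to units where Creep's equation naturally yields 7: Load ∈ {6, 2, 7, 1, 3}. In that subpopulation Life = 42, 14, 49, 7, 21, mean 26.6.
Difference = 14 − 26.6 = -12.6.

-12.6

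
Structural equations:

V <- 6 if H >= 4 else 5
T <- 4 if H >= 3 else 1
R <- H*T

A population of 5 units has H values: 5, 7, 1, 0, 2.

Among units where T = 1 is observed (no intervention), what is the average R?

E[R|T=1] averages over only the 3 units with T=1 (H = 1, 0, 2): R = 1, 0, 2, mean 1.

1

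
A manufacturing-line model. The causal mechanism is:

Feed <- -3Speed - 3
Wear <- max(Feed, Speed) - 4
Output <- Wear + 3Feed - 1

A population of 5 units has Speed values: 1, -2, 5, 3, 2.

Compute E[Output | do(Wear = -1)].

-27.2

The intervention sets Wear=-1 in all 5 units regardless of Speed. Recomputing Output per unit gives -20, 7, -56, -38, -29; average -27.2.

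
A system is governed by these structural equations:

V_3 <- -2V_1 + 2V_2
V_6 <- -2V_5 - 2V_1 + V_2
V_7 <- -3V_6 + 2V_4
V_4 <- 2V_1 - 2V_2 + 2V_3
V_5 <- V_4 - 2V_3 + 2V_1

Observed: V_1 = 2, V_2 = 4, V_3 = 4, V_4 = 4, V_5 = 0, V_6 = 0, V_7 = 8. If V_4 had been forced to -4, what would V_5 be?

Intervening sets V_4 = -4 and removes its equation (V_4 <- 2V_1 - 2V_2 + 2V_3).
V_3 = -2V_1 + 2V_2  [with V_1=2, V_2=4]  = 4
V_5 = V_4 - 2V_3 + 2V_1  [with V_4=-4, V_3=4, V_1=2]  = -8

-8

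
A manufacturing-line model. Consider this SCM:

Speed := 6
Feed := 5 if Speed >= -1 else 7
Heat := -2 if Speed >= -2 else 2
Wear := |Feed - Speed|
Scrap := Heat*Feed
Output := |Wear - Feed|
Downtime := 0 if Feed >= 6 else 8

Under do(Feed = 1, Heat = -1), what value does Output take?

Under do(Feed = 1, Heat = -1), each intervened variable's structural equation is replaced by its fixed value.
Wear = |Feed - Speed|  [with Feed=1, Speed=6]  = 5
Output = |Wear - Feed|  [with Wear=5, Feed=1]  = 4

4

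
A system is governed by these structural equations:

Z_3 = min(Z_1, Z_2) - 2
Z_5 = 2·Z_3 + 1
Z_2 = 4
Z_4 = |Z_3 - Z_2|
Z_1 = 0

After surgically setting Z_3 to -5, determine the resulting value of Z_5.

do(Z_3=-5) replaces the equation Z_3 = min(Z_1, Z_2) - 2 with the constant Z_3 = -5.
Z_5 = 2·Z_3 + 1  [with Z_3=-5]  = -9

-9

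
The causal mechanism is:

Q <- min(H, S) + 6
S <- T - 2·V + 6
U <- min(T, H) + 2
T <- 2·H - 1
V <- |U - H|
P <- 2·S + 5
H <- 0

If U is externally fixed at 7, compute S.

do(U=7) replaces the equation U <- min(T, H) + 2 with the constant U = 7.
T = 2·H - 1  [with H=0]  = -1
V = |U - H|  [with U=7, H=0]  = 7
S = T - 2·V + 6  [with T=-1, V=7]  = -9

-9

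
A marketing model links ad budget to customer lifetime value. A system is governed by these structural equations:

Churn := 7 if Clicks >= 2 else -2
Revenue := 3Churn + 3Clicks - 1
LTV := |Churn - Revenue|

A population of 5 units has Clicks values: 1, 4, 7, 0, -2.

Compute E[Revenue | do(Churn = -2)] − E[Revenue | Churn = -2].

do(Churn=-2) breaks Churn's dependence on Clicks. With Churn=-2 fixed, Revenue across the units is -4, 5, 14, -7, -13, mean -1.
Observing Churn=-2 restricts to units where Churn's equation naturally yields -2: Clicks ∈ {1, 0, -2}. In that subpopulation Revenue = -4, -7, -13, mean -8.
Difference = -1 − (-8) = 7.

7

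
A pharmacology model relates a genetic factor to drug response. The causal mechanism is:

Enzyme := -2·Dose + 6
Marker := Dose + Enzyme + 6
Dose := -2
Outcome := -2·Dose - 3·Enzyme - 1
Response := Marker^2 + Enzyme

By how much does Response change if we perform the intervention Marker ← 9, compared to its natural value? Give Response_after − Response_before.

The intervention breaks the incoming arrows to Marker: Marker := Dose + Enzyme + 6 no longer applies, and Marker = 9.
Enzyme = -2·Dose + 6  [with Dose=-2]  = 10
Response = Marker^2 + Enzyme  [with Marker=9, Enzyme=10]  = 91
Without intervention: Enzyme = -2·Dose + 6  [with Dose=-2]  = 10; Marker = Dose + Enzyme + 6  [with Dose=-2, Enzyme=10]  = 14; Response = Marker^2 + Enzyme  [with Marker=14, Enzyme=10]  = 206.
Change = 91 − 206 = -115.

-115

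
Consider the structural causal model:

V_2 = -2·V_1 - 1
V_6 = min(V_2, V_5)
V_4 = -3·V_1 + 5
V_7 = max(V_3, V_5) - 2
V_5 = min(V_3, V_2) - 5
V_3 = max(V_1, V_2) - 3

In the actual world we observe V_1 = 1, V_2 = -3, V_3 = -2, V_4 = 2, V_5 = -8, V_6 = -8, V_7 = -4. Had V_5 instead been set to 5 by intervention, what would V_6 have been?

The intervention breaks the incoming arrows to V_5: V_5 = min(V_3, V_2) - 5 no longer applies, and V_5 = 5.
V_2 = -2·V_1 - 1  [with V_1=1]  = -3
V_6 = min(V_2, V_5)  [with V_2=-3, V_5=5]  = -3

-3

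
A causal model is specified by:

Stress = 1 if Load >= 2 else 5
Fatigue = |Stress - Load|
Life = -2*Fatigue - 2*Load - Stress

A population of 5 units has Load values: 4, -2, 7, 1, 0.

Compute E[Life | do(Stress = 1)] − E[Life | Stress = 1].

The intervention sets Stress=1 in all 5 units regardless of Load. Recomputing Life per unit gives -15, -3, -27, -3, -3; average -10.2.
Observing Stress=1 restricts to units where Stress's equation naturally yields 1: Load ∈ {4, 7}. In that subpopulation Life = -15, -27, mean -21.
Difference = -10.2 − (-21) = 10.8.

10.8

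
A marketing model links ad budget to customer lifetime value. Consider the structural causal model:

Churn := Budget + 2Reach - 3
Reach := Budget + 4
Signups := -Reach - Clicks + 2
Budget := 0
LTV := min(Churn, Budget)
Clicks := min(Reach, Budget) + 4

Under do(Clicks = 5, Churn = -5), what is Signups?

The joint intervention fixes Clicks = 5, Churn = -5, removing each variable's own equation.
Reach = Budget + 4  [with Budget=0]  = 4
Signups = -Reach - Clicks + 2  [with Reach=4, Clicks=5]  = -7

-7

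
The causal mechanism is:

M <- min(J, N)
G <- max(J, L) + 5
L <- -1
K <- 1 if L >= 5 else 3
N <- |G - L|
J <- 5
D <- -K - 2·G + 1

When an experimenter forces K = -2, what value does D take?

-17

Under do(K=-2), the mechanism K <- 1 if L >= 5 else 3 is discarded; K is fixed at -2.
G = max(J, L) + 5  [with J=5, L=-1]  = 10
D = -K - 2·G + 1  [with K=-2, G=10]  = -17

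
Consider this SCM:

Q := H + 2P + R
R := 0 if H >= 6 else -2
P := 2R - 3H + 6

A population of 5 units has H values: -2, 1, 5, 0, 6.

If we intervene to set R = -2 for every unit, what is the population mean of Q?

Every unit gets R=-2 under the intervention. Q values become 12, -3, -23, 2, -28; E[Q|do(R=-2)] = -8.

-8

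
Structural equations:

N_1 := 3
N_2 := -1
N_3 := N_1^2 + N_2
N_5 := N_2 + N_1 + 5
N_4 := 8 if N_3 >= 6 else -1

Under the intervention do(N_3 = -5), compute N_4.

-1

The intervention breaks the incoming arrows to N_3: N_3 := N_1^2 + N_2 no longer applies, and N_3 = -5.
N_4 = 8 if N_3 >= 6 else -1  [with N_3=-5]  = -1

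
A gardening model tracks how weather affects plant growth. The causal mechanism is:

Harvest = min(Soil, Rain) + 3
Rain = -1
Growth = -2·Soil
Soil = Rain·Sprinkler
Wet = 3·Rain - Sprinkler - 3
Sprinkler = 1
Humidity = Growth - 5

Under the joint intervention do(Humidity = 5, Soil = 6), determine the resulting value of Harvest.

Under do(Humidity = 5, Soil = 6), each intervened variable's structural equation is replaced by its fixed value.
Harvest = min(Soil, Rain) + 3  [with Soil=6, Rain=-1]  = 2

2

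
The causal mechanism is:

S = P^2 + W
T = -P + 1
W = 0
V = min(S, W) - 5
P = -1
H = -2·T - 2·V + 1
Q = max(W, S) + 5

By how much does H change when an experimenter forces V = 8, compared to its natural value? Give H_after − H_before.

The intervention breaks the incoming arrows to V: V = min(S, W) - 5 no longer applies, and V = 8.
T = -P + 1  [with P=-1]  = 2
H = -2·T - 2·V + 1  [with T=2, V=8]  = -19
Without intervention: S = P^2 + W  [with P=-1, W=0]  = 1; V = min(S, W) - 5  [with S=1, W=0]  = -5; T = -P + 1  [with P=-1]  = 2; H = -2·T - 2·V + 1  [with T=2, V=-5]  = 7.
Change = -19 − 7 = -26.

-26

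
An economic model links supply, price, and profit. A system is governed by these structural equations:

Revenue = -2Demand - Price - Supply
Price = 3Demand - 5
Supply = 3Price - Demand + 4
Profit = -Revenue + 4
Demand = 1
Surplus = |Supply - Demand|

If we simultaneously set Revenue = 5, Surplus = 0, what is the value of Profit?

-1

Setting Revenue = 5, Surplus = 0 by intervention discards those variables' equations.
Profit = -Revenue + 4  [with Revenue=5]  = -1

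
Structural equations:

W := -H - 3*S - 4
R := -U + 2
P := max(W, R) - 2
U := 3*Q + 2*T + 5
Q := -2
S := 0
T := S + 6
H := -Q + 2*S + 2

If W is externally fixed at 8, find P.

Intervening sets W = 8 and removes its equation (W := -H - 3*S - 4).
T = S + 6  [with S=0]  = 6
U = 3*Q + 2*T + 5  [with Q=-2, T=6]  = 11
R = -U + 2  [with U=11]  = -9
P = max(W, R) - 2  [with W=8, R=-9]  = 6

6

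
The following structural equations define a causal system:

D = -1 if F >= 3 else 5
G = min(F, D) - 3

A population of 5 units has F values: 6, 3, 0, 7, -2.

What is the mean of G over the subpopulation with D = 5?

Observing D=5 restricts to units where D's equation naturally yields 5: F ∈ {0, -2}. In that subpopulation G = -3, -5, mean -4.

-4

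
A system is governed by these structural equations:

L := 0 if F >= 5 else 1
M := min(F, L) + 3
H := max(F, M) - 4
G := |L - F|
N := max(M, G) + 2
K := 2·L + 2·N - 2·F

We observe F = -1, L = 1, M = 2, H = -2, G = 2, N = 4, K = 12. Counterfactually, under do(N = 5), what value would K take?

14

Intervening sets N = 5 and removes its equation (N := max(M, G) + 2).
L = 0 if F >= 5 else 1  [with F=-1]  = 1
K = 2·L + 2·N - 2·F  [with L=1, N=5, F=-1]  = 14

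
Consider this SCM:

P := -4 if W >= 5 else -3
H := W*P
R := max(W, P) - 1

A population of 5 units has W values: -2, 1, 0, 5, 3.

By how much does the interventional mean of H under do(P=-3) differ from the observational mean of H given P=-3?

-2.7

The intervention sets P=-3 in all 5 units regardless of W. Recomputing H per unit gives 6, -3, 0, -15, -9; average -4.2.
Observing P=-3 restricts to units where P's equation naturally yields -3: W ∈ {-2, 1, 0, 3}. In that subpopulation H = 6, -3, 0, -9, mean -1.5.
Difference = -4.2 − (-1.5) = -2.7.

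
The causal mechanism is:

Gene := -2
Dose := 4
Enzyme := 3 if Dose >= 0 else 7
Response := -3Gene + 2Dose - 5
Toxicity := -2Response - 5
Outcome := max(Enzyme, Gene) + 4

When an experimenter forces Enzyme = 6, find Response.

9

The intervention breaks the incoming arrows to Enzyme: Enzyme := 3 if Dose >= 0 else 7 no longer applies, and Enzyme = 6.
Response is not downstream of the intervention, so its value is determined by the original equations.
Response = -3Gene + 2Dose - 5  [with Gene=-2, Dose=4]  = 9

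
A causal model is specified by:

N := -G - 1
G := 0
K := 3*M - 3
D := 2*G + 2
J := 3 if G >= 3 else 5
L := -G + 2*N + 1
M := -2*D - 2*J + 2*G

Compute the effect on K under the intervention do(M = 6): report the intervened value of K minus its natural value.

60

Under do(M=6), the mechanism M := -2*D - 2*J + 2*G is discarded; M is fixed at 6.
K = 3*M - 3  [with M=6]  = 15
Without intervention: D = 2*G + 2  [with G=0]  = 2; J = 3 if G >= 3 else 5  [with G=0]  = 5; M = -2*D - 2*J + 2*G  [with D=2, J=5, G=0]  = -14; K = 3*M - 3  [with M=-14]  = -45.
Change = 15 − (-45) = 60.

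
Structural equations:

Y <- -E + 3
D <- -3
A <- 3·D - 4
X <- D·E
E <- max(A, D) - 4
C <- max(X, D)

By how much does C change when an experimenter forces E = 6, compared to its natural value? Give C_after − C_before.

do(E=6) replaces the equation E <- max(A, D) - 4 with the constant E = 6.
X = D·E  [with D=-3, E=6]  = -18
C = max(X, D)  [with X=-18, D=-3]  = -3
Without intervention: A = 3·D - 4  [with D=-3]  = -13; E = max(A, D) - 4  [with A=-13, D=-3]  = -7; X = D·E  [with D=-3, E=-7]  = 21; C = max(X, D)  [with X=21, D=-3]  = 21.
Change = -3 − 21 = -24.

-24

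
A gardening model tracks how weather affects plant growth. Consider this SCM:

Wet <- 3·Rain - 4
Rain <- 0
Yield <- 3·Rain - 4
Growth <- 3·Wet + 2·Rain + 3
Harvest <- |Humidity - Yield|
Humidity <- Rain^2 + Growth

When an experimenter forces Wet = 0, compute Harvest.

Under do(Wet=0), the mechanism Wet <- 3·Rain - 4 is discarded; Wet is fixed at 0.
Growth = 3·Wet + 2·Rain + 3  [with Wet=0, Rain=0]  = 3
Humidity = Rain^2 + Growth  [with Rain=0, Growth=3]  = 3
Yield = 3·Rain - 4  [with Rain=0]  = -4
Harvest = |Humidity - Yield|  [with Humidity=3, Yield=-4]  = 7

7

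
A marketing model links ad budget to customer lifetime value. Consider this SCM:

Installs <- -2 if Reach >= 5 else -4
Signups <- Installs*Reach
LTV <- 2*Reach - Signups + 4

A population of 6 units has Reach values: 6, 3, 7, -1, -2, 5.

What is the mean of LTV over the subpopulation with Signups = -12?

Conditioning on Signups=-12 selects the 2 unit(s) with Reach ∈ {6, 3}. Their LTV values: 28, 22. Mean = 25.

25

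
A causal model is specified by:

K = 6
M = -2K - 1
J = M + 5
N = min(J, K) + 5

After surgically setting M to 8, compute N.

11

Under do(M=8), the mechanism M = -2K - 1 is discarded; M is fixed at 8.
J = M + 5  [with M=8]  = 13
N = min(J, K) + 5  [with J=13, K=6]  = 11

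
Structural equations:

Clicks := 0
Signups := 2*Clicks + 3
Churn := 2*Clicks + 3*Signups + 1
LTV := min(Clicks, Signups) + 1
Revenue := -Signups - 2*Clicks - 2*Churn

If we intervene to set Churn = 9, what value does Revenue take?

The intervention breaks the incoming arrows to Churn: Churn := 2*Clicks + 3*Signups + 1 no longer applies, and Churn = 9.
Signups = 2*Clicks + 3  [with Clicks=0]  = 3
Revenue = -Signups - 2*Clicks - 2*Churn  [with Signups=3, Clicks=0, Churn=9]  = -21

-21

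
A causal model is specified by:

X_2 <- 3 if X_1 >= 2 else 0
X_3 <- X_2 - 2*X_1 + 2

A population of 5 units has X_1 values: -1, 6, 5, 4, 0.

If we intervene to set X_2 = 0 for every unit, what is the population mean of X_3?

-3.6

do(X_2=0) breaks X_2's dependence on X_1. With X_2=0 fixed, X_3 across the units is 4, -10, -8, -6, 2, mean -3.6.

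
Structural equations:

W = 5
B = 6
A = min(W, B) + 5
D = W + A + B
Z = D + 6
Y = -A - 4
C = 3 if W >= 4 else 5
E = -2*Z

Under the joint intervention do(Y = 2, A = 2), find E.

-38

Setting Y = 2, A = 2 by intervention discards those variables' equations.
D = W + A + B  [with W=5, A=2, B=6]  = 13
Z = D + 6  [with D=13]  = 19
E = -2*Z  [with Z=19]  = -38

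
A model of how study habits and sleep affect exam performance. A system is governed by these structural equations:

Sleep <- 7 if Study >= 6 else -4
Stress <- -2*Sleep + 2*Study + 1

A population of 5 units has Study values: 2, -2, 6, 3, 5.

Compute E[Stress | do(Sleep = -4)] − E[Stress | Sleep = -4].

Every unit gets Sleep=-4 under the intervention. Stress values become 13, 5, 21, 15, 19; E[Stress|do(Sleep=-4)] = 14.6.
E[Stress|Sleep=-4] averages over only the 4 units with Sleep=-4 (Study = 2, -2, 3, 5): Stress = 13, 5, 15, 19, mean 13.
Difference = 14.6 − 13 = 1.6.

1.6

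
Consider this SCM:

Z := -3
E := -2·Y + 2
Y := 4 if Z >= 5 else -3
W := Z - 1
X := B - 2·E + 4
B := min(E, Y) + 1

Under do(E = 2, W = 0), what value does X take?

Setting E = 2, W = 0 by intervention discards those variables' equations.
Y = 4 if Z >= 5 else -3  [with Z=-3]  = -3
B = min(E, Y) + 1  [with E=2, Y=-3]  = -2
X = B - 2·E + 4  [with B=-2, E=2]  = -2

-2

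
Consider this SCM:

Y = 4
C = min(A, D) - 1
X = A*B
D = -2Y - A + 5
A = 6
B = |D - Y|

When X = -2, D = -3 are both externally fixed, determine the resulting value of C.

-4

Under do(X = -2, D = -3), each intervened variable's structural equation is replaced by its fixed value.
C = min(A, D) - 1  [with A=6, D=-3]  = -4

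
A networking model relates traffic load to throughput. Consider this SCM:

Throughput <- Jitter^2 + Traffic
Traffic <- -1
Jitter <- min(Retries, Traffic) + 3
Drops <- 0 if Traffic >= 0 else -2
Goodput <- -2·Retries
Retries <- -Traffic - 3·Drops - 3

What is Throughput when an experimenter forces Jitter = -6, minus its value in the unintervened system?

Intervening sets Jitter = -6 and removes its equation (Jitter <- min(Retries, Traffic) + 3).
Throughput = Jitter^2 + Traffic  [with Jitter=-6, Traffic=-1]  = 35
Without intervention: Drops = 0 if Traffic >= 0 else -2  [with Traffic=-1]  = -2; Retries = -Traffic - 3·Drops - 3  [with Traffic=-1, Drops=-2]  = 4; Jitter = min(Retries, Traffic) + 3  [with Retries=4, Traffic=-1]  = 2; Throughput = Jitter^2 + Traffic  [with Jitter=2, Traffic=-1]  = 3.
Change = 35 − 3 = 32.

32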